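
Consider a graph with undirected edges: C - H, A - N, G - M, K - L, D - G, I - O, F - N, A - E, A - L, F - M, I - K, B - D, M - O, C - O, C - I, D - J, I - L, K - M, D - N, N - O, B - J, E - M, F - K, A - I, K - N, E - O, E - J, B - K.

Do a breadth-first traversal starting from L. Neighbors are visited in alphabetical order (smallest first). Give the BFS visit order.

L A I K E N C O B F M J D H G

Visit L; enqueue A, I, K → queue [A, I, K]
Visit A; enqueue E, N → queue [I, K, E, N]
Visit I; enqueue C, O → queue [K, E, N, C, O]
Visit K; enqueue B, F, M → queue [E, N, C, O, B, F, M]
Visit E; enqueue J → queue [N, C, O, B, F, M, J]
Visit N; enqueue D → queue [C, O, B, F, M, J, D]
Visit C; enqueue H → queue [O, B, F, M, J, D, H]
Visit O → queue [B, F, M, J, D, H]
Visit B → queue [F, M, J, D, H]
Visit F → queue [M, J, D, H]
Visit M; enqueue G → queue [J, D, H, G]
Visit J → queue [D, H, G]
Visit D → queue [H, G]
Visit H → queue [G]
Visit G → queue []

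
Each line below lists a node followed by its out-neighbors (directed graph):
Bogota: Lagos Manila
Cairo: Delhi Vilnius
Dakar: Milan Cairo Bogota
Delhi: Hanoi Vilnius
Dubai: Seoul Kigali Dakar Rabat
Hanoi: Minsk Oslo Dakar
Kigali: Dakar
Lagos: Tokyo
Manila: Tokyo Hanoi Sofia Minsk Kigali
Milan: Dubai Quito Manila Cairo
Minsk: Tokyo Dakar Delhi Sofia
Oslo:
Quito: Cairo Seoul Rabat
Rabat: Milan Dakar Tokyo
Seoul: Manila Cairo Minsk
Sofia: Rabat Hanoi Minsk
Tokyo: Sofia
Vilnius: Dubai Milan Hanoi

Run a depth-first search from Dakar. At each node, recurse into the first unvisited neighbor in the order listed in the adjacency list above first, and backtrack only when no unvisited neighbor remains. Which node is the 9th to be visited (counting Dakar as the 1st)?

Visit Dakar
Dakar → Milan
Milan → Dubai
Dubai → Seoul
Seoul → Manila
Manila → Tokyo
Tokyo → Sofia
Sofia → Rabat
Sofia → Hanoi
Hanoi → Minsk
Minsk → Delhi
Delhi → Vilnius
Hanoi → Oslo
Manila → Kigali
Seoul → Cairo
Milan → Quito
Dakar → Bogota
Bogota → Lagos

Visit order: Dakar, Milan, Dubai, Seoul, Manila, Tokyo, Sofia, Rabat, Hanoi, Minsk, Delhi, Vilnius, Oslo, Kigali, Cairo, Quito, Bogota, Lagos

Hanoi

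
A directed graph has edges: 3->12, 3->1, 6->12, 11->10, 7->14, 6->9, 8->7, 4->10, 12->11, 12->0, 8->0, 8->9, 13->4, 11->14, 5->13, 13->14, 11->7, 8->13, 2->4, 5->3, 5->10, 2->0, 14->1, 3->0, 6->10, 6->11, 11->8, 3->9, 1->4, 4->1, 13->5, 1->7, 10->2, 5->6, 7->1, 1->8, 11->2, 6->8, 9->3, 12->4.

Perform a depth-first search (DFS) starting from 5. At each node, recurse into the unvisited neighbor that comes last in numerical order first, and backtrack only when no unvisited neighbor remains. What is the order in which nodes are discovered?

5 13 14 1 8 9 3 12 11 10 2 4 0 7 6

Visit 5
5 → 13
13 → 14
14 → 1
1 → 8
8 → 9
9 → 3
3 → 12
12 → 11
11 → 10
10 → 2
2 → 4
2 → 0
11 → 7
5 → 6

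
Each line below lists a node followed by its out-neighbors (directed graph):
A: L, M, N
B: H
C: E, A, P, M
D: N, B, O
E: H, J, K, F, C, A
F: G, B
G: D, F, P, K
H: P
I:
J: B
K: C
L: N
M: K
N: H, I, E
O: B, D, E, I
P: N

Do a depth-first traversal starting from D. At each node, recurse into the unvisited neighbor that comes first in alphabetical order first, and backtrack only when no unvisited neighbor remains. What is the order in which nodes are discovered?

Visit D
D → B
B → H
H → P
P → N
N → E
E → A
A → L
A → M
M → K
K → C
E → F
F → G
E → J
N → I
D → O

D → B → H → P → N → E → A → L → M → K → C → F → G → J → I → O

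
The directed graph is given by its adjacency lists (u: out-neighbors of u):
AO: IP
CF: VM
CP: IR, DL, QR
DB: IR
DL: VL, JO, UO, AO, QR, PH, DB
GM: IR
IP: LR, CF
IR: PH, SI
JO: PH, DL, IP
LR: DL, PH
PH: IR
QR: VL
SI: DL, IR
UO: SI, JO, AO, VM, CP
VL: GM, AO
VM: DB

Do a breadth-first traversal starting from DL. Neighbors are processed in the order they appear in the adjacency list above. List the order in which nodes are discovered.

DL VL JO UO AO QR PH DB GM IP SI VM CP IR LR CF

Visit DL; enqueue VL, JO, UO, AO, QR, PH, DB → queue [VL, JO, UO, AO, QR, PH, DB]
Visit VL; enqueue GM → queue [JO, UO, AO, QR, PH, DB, GM]
Visit JO; enqueue IP → queue [UO, AO, QR, PH, DB, GM, IP]
Visit UO; enqueue SI, VM, CP → queue [AO, QR, PH, DB, GM, IP, SI, VM, CP]
Visit AO → queue [QR, PH, DB, GM, IP, SI, VM, CP]
Visit QR → queue [PH, DB, GM, IP, SI, VM, CP]
Visit PH; enqueue IR → queue [DB, GM, IP, SI, VM, CP, IR]
Visit DB → queue [GM, IP, SI, VM, CP, IR]
Visit GM → queue [IP, SI, VM, CP, IR]
Visit IP; enqueue LR, CF → queue [SI, VM, CP, IR, LR, CF]
Visit SI → queue [VM, CP, IR, LR, CF]
Visit VM → queue [CP, IR, LR, CF]
Visit CP → queue [IR, LR, CF]
Visit IR → queue [LR, CF]
Visit LR → queue [CF]
Visit CF → queue []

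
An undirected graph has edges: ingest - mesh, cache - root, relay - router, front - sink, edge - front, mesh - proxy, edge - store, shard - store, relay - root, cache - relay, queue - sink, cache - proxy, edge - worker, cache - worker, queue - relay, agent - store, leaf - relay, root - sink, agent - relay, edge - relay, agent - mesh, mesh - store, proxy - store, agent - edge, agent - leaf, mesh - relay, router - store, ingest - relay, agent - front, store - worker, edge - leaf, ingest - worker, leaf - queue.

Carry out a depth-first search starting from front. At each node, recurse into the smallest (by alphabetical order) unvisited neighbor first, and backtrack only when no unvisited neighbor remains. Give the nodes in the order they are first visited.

front → agent → edge → leaf → queue → relay → cache → proxy → mesh → ingest → worker → store → router → shard → root → sink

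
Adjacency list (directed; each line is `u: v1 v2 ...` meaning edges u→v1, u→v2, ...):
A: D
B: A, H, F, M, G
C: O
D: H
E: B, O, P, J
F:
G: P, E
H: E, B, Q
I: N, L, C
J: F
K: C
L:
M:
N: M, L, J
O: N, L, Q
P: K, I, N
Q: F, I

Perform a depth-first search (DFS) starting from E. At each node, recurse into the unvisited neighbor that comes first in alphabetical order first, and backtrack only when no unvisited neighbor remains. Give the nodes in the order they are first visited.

E, B, A, D, H, Q, F, I, C, O, L, N, J, M, G, P, K

Visit E
E → B
B → A
A → D
D → H
H → Q
Q → F
Q → I
I → C
C → O
O → L
O → N
N → J
N → M
B → G
G → P
P → K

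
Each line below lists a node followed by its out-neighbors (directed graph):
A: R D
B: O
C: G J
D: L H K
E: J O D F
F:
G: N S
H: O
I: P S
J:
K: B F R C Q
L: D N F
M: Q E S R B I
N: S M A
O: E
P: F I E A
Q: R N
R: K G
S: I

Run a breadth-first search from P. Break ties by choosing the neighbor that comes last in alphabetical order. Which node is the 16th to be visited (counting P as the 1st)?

Q

Visit P; enqueue I, F, E, A → queue [I, F, E, A]
Visit I; enqueue S → queue [F, E, A, S]
Visit F → queue [E, A, S]
Visit E; enqueue O, J, D → queue [A, S, O, J, D]
Visit A; enqueue R → queue [S, O, J, D, R]
Visit S → queue [O, J, D, R]
Visit O → queue [J, D, R]
Visit J → queue [D, R]
Visit D; enqueue L, K, H → queue [R, L, K, H]
Visit R; enqueue G → queue [L, K, H, G]
Visit L; enqueue N → queue [K, H, G, N]
Visit K; enqueue Q, C, B → queue [H, G, N, Q, C, B]
Visit H → queue [G, N, Q, C, B]
Visit G → queue [N, Q, C, B]
Visit N; enqueue M → queue [Q, C, B, M]
Visit Q → queue [C, B, M]
Visit C → queue [B, M]
Visit B → queue [M]
Visit M → queue []

Visit order: P, I, F, E, A, S, O, J, D, R, L, K, H, G, N, Q, C, B, M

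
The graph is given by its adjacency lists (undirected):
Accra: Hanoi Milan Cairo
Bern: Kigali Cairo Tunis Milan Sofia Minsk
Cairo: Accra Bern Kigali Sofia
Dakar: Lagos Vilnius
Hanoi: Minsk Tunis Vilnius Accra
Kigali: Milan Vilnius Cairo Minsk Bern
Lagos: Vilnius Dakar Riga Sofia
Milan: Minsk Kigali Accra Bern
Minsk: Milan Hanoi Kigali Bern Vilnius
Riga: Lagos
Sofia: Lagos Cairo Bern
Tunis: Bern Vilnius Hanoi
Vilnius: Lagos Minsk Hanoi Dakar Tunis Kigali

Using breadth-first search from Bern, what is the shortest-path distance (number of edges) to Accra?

Level 0: Bern
Level 1: Cairo, Kigali, Milan, Minsk, Sofia, Tunis
Level 2: Accra, Hanoi, Lagos, Vilnius
Level 3: Dakar, Riga
Accra first appears at level 2.

2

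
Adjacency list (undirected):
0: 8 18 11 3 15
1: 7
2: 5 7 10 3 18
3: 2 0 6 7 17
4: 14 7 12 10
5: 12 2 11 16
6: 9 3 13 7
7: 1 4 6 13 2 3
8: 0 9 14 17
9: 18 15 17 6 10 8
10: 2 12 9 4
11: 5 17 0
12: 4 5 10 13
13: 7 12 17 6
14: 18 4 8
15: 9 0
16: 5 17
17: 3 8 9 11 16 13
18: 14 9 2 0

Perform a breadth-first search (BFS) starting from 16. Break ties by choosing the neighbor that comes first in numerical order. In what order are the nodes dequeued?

Visit 16; enqueue 5, 17 → queue [5, 17]
Visit 5; enqueue 2, 11, 12 → queue [17, 2, 11, 12]
Visit 17; enqueue 3, 8, 9, 13 → queue [2, 11, 12, 3, 8, 9, 13]
Visit 2; enqueue 7, 10, 18 → queue [11, 12, 3, 8, 9, 13, 7, 10, 18]
Visit 11; enqueue 0 → queue [12, 3, 8, 9, 13, 7, 10, 18, 0]
Visit 12; enqueue 4 → queue [3, 8, 9, 13, 7, 10, 18, 0, 4]
Visit 3; enqueue 6 → queue [8, 9, 13, 7, 10, 18, 0, 4, 6]
Visit 8; enqueue 14 → queue [9, 13, 7, 10, 18, 0, 4, 6, 14]
Visit 9; enqueue 15 → queue [13, 7, 10, 18, 0, 4, 6, 14, 15]
Visit 13 → queue [7, 10, 18, 0, 4, 6, 14, 15]
Visit 7; enqueue 1 → queue [10, 18, 0, 4, 6, 14, 15, 1]
Visit 10 → queue [18, 0, 4, 6, 14, 15, 1]
Visit 18 → queue [0, 4, 6, 14, 15, 1]
Visit 0 → queue [4, 6, 14, 15, 1]
Visit 4 → queue [6, 14, 15, 1]
Visit 6 → queue [14, 15, 1]
Visit 14 → queue [15, 1]
Visit 15 → queue [1]
Visit 1 → queue []

16 5 17 2 11 12 3 8 9 13 7 10 18 0 4 6 14 15 1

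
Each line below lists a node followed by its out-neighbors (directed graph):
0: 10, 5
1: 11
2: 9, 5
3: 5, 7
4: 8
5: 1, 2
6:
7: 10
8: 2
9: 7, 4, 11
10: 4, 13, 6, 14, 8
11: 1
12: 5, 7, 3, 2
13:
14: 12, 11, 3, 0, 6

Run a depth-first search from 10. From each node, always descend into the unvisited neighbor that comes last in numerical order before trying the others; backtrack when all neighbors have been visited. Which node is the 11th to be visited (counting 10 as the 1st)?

8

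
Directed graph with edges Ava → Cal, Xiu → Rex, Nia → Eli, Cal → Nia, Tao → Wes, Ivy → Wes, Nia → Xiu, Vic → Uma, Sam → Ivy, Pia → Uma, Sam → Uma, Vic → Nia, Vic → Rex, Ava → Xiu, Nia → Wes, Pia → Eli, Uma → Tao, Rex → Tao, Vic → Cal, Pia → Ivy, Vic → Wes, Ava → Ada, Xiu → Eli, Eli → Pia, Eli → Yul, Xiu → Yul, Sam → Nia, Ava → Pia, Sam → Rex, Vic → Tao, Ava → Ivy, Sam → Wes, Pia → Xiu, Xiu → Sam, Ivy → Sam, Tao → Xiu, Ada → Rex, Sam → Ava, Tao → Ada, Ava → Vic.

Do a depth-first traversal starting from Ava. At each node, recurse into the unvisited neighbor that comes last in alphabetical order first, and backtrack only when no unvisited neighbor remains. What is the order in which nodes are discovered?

Ava, Xiu, Yul, Sam, Wes, Uma, Tao, Ada, Rex, Nia, Eli, Pia, Ivy, Vic, Cal

Visit Ava
Ava → Xiu
Xiu → Yul
Xiu → Sam
Sam → Wes
Sam → Uma
Uma → Tao
Tao → Ada
Ada → Rex
Sam → Nia
Nia → Eli
Eli → Pia
Pia → Ivy
Ava → Vic
Vic → Cal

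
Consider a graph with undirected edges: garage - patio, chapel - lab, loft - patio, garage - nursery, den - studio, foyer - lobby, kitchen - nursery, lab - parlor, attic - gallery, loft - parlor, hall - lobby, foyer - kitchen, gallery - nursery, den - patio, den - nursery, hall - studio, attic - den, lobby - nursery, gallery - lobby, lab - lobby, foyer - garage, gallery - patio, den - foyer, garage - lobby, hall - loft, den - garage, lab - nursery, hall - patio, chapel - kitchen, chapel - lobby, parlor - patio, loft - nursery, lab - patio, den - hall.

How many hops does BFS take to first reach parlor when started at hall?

Level 0: hall
Level 1: den, lobby, loft, patio, studio
Level 2: attic, chapel, foyer, gallery, garage, lab, nursery, parlor
Level 3: kitchen
parlor first appears at level 2.

2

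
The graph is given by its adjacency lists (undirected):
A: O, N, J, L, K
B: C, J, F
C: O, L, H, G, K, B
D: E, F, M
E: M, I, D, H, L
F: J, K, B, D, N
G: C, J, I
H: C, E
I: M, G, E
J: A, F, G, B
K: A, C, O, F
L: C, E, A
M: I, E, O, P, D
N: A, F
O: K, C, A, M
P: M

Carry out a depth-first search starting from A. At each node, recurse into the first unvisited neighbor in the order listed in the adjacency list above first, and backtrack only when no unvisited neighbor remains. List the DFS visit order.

Visit A
A → O
O → K
K → C
C → L
L → E
E → M
M → I
I → G
G → J
J → F
F → B
F → D
F → N
M → P
E → H

A -> O -> K -> C -> L -> E -> M -> I -> G -> J -> F -> B -> D -> N -> P -> H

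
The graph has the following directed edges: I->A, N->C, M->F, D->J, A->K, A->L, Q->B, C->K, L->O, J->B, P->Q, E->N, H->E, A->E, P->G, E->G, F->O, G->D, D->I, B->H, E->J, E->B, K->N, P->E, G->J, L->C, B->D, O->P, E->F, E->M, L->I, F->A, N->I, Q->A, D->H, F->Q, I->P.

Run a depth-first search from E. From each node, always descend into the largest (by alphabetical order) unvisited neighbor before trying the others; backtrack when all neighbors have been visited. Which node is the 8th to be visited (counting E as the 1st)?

D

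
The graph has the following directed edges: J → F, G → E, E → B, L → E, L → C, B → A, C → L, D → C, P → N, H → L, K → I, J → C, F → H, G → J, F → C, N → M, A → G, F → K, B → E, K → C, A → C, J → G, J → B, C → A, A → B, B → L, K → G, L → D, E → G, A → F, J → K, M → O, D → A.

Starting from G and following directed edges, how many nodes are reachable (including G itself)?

12

BFS from G visits: G, J, E, K, F, C, B, I, H, L, A, D
Reachable nodes: 12 of 16 total.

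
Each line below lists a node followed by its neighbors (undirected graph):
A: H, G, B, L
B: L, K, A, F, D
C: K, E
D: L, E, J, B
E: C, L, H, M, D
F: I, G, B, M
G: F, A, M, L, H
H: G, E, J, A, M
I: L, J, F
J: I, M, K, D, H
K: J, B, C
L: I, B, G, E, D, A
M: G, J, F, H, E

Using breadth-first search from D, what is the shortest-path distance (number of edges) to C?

2

Level 0: D
Level 1: B, E, J, L
Level 2: A, C, F, G, H, I, K, M
C first appears at level 2.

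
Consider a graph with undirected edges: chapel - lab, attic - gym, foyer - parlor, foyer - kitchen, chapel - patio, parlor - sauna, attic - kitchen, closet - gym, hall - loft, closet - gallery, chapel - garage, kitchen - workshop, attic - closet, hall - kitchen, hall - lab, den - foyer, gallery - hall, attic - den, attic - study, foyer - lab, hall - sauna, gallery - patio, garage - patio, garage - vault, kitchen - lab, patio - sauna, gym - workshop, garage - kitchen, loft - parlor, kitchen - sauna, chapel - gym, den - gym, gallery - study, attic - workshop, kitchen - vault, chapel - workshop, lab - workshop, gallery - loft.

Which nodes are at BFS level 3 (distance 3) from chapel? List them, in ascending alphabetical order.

Level 0: chapel
Level 1: garage, gym, lab, patio, workshop
Level 2: attic, closet, den, foyer, gallery, hall, kitchen, sauna, vault
Level 3: loft, parlor, study

loft, parlor, study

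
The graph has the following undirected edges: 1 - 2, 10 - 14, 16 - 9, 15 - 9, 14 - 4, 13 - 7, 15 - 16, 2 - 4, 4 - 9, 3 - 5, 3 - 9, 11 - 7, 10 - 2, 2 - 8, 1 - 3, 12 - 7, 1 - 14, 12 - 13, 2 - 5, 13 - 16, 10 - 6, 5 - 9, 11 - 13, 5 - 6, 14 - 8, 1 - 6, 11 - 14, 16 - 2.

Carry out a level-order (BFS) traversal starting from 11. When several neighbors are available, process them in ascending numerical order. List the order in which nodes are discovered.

11, 7, 13, 14, 12, 16, 1, 4, 8, 10, 2, 9, 15, 3, 6, 5

Visit 11; enqueue 7, 13, 14 → queue [7, 13, 14]
Visit 7; enqueue 12 → queue [13, 14, 12]
Visit 13; enqueue 16 → queue [14, 12, 16]
Visit 14; enqueue 1, 4, 8, 10 → queue [12, 16, 1, 4, 8, 10]
Visit 12 → queue [16, 1, 4, 8, 10]
Visit 16; enqueue 2, 9, 15 → queue [1, 4, 8, 10, 2, 9, 15]
Visit 1; enqueue 3, 6 → queue [4, 8, 10, 2, 9, 15, 3, 6]
Visit 4 → queue [8, 10, 2, 9, 15, 3, 6]
Visit 8 → queue [10, 2, 9, 15, 3, 6]
Visit 10 → queue [2, 9, 15, 3, 6]
Visit 2; enqueue 5 → queue [9, 15, 3, 6, 5]
Visit 9 → queue [15, 3, 6, 5]
Visit 15 → queue [3, 6, 5]
Visit 3 → queue [6, 5]
Visit 6 → queue [5]
Visit 5 → queue []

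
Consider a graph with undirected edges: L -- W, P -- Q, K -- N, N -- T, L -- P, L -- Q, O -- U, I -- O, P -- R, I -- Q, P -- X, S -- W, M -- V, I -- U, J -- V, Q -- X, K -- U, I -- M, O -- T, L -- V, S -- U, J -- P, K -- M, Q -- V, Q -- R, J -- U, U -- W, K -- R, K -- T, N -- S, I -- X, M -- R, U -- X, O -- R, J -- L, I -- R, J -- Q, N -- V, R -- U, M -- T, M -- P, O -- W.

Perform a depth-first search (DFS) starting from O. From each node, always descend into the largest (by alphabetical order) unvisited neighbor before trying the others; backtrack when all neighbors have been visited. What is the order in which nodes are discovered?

O → W → U → X → Q → V → N → T → M → R → P → L → J → K → I → S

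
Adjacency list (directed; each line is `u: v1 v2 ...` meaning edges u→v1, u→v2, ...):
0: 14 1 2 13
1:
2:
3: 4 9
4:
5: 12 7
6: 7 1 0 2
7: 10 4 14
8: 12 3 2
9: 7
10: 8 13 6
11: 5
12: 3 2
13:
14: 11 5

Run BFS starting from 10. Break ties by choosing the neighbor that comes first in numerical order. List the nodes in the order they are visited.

Visit 10; enqueue 6, 8, 13 → queue [6, 8, 13]
Visit 6; enqueue 0, 1, 2, 7 → queue [8, 13, 0, 1, 2, 7]
Visit 8; enqueue 3, 12 → queue [13, 0, 1, 2, 7, 3, 12]
Visit 13 → queue [0, 1, 2, 7, 3, 12]
Visit 0; enqueue 14 → queue [1, 2, 7, 3, 12, 14]
Visit 1 → queue [2, 7, 3, 12, 14]
Visit 2 → queue [7, 3, 12, 14]
Visit 7; enqueue 4 → queue [3, 12, 14, 4]
Visit 3; enqueue 9 → queue [12, 14, 4, 9]
Visit 12 → queue [14, 4, 9]
Visit 14; enqueue 5, 11 → queue [4, 9, 5, 11]
Visit 4 → queue [9, 5, 11]
Visit 9 → queue [5, 11]
Visit 5 → queue [11]
Visit 11 → queue []

10 -> 6 -> 8 -> 13 -> 0 -> 1 -> 2 -> 7 -> 3 -> 12 -> 14 -> 4 -> 9 -> 5 -> 11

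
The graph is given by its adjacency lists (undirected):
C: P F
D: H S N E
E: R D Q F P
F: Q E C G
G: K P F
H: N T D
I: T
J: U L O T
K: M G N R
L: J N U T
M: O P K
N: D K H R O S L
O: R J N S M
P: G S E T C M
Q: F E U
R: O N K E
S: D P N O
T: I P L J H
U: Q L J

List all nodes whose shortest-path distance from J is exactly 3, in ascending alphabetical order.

C, D, E, F, G, K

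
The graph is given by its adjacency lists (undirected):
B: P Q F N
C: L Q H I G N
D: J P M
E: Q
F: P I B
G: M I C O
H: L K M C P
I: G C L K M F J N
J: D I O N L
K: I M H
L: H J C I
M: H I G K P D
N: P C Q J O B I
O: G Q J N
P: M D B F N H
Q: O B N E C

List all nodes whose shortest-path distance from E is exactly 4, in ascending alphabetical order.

D, K, M

Level 0: E
Level 1: Q
Level 2: B, C, N, O
Level 3: F, G, H, I, J, L, P
Level 4: D, K, M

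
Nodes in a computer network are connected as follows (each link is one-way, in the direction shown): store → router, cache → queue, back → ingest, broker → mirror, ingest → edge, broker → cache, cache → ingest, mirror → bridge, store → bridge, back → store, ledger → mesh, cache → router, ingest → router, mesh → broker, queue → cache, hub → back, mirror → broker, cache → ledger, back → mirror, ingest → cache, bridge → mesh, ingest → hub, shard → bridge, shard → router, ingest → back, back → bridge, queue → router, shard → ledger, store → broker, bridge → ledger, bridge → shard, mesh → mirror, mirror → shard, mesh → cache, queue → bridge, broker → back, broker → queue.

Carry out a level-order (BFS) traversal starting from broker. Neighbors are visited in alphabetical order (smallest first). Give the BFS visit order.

Visit broker; enqueue back, cache, mirror, queue → queue [back, cache, mirror, queue]
Visit back; enqueue bridge, ingest, store → queue [cache, mirror, queue, bridge, ingest, store]
Visit cache; enqueue ledger, router → queue [mirror, queue, bridge, ingest, store, ledger, router]
Visit mirror; enqueue shard → queue [queue, bridge, ingest, store, ledger, router, shard]
Visit queue → queue [bridge, ingest, store, ledger, router, shard]
Visit bridge; enqueue mesh → queue [ingest, store, ledger, router, shard, mesh]
Visit ingest; enqueue edge, hub → queue [store, ledger, router, shard, mesh, edge, hub]
Visit store → queue [ledger, router, shard, mesh, edge, hub]
Visit ledger → queue [router, shard, mesh, edge, hub]
Visit router → queue [shard, mesh, edge, hub]
Visit shard → queue [mesh, edge, hub]
Visit mesh → queue [edge, hub]
Visit edge → queue [hub]
Visit hub → queue []

broker -> back -> cache -> mirror -> queue -> bridge -> ingest -> store -> ledger -> router -> shard -> mesh -> edge -> hub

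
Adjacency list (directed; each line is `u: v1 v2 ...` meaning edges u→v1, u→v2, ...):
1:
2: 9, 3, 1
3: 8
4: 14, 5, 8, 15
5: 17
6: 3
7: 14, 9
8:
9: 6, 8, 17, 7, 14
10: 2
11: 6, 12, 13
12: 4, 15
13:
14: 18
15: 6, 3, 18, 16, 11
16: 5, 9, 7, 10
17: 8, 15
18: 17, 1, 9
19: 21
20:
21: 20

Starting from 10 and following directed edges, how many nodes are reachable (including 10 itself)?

BFS from 10 visits: 10, 2, 1, 3, 9, 8, 6, 7, 14, 17, 18, 15, 11, 16, 12, 13, 5, 4
Reachable nodes: 18 of 21 total.

18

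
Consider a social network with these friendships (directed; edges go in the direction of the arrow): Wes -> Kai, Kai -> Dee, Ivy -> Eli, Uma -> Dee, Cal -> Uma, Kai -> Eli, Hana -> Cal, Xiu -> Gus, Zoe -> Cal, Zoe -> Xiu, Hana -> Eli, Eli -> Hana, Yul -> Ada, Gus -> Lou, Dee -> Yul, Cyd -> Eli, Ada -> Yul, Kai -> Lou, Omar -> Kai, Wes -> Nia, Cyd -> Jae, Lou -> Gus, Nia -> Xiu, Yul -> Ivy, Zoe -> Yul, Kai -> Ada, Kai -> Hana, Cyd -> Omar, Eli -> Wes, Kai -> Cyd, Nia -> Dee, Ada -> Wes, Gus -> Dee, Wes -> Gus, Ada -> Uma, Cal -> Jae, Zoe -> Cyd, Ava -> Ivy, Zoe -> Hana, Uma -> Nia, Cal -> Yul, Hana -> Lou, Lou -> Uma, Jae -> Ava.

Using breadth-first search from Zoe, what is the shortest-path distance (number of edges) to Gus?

2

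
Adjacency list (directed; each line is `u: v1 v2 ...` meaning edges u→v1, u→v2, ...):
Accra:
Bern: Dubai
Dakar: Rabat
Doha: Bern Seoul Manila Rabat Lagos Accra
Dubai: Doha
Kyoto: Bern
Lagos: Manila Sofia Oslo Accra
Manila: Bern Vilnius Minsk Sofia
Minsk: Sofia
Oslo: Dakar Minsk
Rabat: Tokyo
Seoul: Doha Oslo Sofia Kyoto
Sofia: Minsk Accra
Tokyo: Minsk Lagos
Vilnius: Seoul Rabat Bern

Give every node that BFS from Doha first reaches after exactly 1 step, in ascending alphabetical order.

Accra, Bern, Lagos, Manila, Rabat, Seoul

Level 0: Doha
Level 1: Accra, Bern, Lagos, Manila, Rabat, Seoul
Level 2: Dubai, Kyoto, Minsk, Oslo, Sofia, Tokyo, Vilnius
Level 3: Dakar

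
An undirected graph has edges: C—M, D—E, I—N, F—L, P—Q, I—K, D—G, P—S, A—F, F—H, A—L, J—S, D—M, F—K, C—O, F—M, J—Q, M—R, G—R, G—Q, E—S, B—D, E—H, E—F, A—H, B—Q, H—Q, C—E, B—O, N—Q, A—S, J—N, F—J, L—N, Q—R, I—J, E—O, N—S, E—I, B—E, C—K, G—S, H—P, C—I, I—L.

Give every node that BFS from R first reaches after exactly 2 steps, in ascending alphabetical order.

Level 0: R
Level 1: G, M, Q
Level 2: B, C, D, F, H, J, N, P, S
Level 3: A, E, I, K, L, O

B, C, D, F, H, J, N, P, S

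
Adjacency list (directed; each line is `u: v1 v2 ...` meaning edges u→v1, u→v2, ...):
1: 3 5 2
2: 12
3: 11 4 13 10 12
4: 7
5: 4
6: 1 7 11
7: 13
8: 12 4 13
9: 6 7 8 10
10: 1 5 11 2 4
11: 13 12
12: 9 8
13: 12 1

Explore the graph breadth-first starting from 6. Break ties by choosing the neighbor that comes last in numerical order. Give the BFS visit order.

6 -> 11 -> 7 -> 1 -> 13 -> 12 -> 5 -> 3 -> 2 -> 9 -> 8 -> 4 -> 10

Visit 6; enqueue 11, 7, 1 → queue [11, 7, 1]
Visit 11; enqueue 13, 12 → queue [7, 1, 13, 12]
Visit 7 → queue [1, 13, 12]
Visit 1; enqueue 5, 3, 2 → queue [13, 12, 5, 3, 2]
Visit 13 → queue [12, 5, 3, 2]
Visit 12; enqueue 9, 8 → queue [5, 3, 2, 9, 8]
Visit 5; enqueue 4 → queue [3, 2, 9, 8, 4]
Visit 3; enqueue 10 → queue [2, 9, 8, 4, 10]
Visit 2 → queue [9, 8, 4, 10]
Visit 9 → queue [8, 4, 10]
Visit 8 → queue [4, 10]
Visit 4 → queue [10]
Visit 10 → queue []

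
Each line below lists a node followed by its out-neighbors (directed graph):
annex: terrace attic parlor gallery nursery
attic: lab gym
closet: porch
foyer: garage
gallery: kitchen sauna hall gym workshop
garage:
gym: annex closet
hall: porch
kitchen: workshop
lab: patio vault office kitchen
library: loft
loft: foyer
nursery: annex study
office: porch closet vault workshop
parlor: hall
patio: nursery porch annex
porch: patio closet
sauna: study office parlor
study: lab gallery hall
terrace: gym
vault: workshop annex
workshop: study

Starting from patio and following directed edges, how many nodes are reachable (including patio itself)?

18

BFS from patio visits: patio, nursery, porch, annex, study, closet, terrace, attic, parlor, gallery, lab, hall, gym, kitchen, sauna, workshop, vault, office
Reachable nodes: 18 of 22 total.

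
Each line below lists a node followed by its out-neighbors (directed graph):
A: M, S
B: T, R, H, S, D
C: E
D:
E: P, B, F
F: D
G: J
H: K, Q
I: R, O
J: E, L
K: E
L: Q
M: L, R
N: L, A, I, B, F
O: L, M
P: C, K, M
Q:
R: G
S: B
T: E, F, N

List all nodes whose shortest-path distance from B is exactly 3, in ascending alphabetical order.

Level 0: B
Level 1: D, H, R, S, T
Level 2: E, F, G, K, N, Q
Level 3: A, I, J, L, P
Level 4: C, M, O

A, I, J, L, P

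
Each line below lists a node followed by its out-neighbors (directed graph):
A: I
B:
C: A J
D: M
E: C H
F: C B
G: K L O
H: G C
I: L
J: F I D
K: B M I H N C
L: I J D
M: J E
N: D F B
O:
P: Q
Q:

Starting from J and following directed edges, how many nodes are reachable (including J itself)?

BFS from J visits: J, D, F, I, M, B, C, L, E, A, H, G, K, O, N
Reachable nodes: 15 of 17 total.

15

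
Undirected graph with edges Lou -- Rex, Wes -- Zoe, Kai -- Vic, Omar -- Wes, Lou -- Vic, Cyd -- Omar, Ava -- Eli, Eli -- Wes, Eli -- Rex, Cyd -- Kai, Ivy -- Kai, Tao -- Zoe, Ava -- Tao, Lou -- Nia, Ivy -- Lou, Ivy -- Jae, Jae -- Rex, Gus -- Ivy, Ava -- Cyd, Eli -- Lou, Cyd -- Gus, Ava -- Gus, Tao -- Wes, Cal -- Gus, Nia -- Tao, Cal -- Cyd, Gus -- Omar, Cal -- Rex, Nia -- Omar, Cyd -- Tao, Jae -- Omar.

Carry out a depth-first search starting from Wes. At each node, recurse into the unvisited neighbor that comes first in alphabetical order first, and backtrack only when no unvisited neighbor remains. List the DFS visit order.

Visit Wes
Wes → Eli
Eli → Ava
Ava → Cyd
Cyd → Cal
Cal → Gus
Gus → Ivy
Ivy → Jae
Jae → Omar
Omar → Nia
Nia → Lou
Lou → Rex
Lou → Vic
Vic → Kai
Nia → Tao
Tao → Zoe

Wes Eli Ava Cyd Cal Gus Ivy Jae Omar Nia Lou Rex Vic Kai Tao Zoe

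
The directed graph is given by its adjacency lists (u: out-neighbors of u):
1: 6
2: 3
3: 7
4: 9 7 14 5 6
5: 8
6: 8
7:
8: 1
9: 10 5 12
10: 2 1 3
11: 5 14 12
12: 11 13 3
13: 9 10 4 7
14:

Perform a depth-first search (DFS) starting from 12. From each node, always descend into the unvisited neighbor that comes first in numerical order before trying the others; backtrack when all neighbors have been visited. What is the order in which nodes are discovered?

Visit 12
12 → 3
3 → 7
12 → 11
11 → 5
5 → 8
8 → 1
1 → 6
11 → 14
12 → 13
13 → 4
4 → 9
9 → 10
10 → 2

12 3 7 11 5 8 1 6 14 13 4 9 10 2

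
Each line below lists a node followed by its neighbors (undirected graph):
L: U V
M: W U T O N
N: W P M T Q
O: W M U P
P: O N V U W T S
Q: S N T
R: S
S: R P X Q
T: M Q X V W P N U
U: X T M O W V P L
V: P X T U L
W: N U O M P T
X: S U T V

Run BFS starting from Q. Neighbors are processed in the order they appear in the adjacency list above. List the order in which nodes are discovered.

Visit Q; enqueue S, N, T → queue [S, N, T]
Visit S; enqueue R, P, X → queue [N, T, R, P, X]
Visit N; enqueue W, M → queue [T, R, P, X, W, M]
Visit T; enqueue V, U → queue [R, P, X, W, M, V, U]
Visit R → queue [P, X, W, M, V, U]
Visit P; enqueue O → queue [X, W, M, V, U, O]
Visit X → queue [W, M, V, U, O]
Visit W → queue [M, V, U, O]
Visit M → queue [V, U, O]
Visit V; enqueue L → queue [U, O, L]
Visit U → queue [O, L]
Visit O → queue [L]
Visit L → queue []

Q, S, N, T, R, P, X, W, M, V, U, O, L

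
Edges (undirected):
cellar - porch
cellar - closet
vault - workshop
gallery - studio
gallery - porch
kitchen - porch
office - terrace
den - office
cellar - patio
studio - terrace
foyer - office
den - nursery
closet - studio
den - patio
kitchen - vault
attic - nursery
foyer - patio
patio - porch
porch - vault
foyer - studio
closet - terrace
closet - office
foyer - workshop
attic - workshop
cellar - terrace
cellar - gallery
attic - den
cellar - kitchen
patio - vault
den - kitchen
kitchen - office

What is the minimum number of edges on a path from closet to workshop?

3

Level 0: closet
Level 1: cellar, office, studio, terrace
Level 2: den, foyer, gallery, kitchen, patio, porch
Level 3: attic, nursery, vault, workshop
workshop first appears at level 3.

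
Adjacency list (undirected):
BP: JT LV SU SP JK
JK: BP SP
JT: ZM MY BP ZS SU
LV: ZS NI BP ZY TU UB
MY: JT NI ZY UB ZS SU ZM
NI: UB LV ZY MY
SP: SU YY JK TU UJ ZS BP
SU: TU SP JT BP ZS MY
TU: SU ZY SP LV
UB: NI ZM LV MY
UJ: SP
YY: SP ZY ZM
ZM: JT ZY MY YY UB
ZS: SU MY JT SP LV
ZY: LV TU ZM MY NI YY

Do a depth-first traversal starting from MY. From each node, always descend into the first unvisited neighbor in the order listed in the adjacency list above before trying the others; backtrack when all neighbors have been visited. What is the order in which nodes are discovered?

MY JT ZM ZY LV ZS SU TU SP YY JK BP UJ NI UB

Visit MY
MY → JT
JT → ZM
ZM → ZY
ZY → LV
LV → ZS
ZS → SU
SU → TU
TU → SP
SP → YY
SP → JK
JK → BP
SP → UJ
LV → NI
NI → UB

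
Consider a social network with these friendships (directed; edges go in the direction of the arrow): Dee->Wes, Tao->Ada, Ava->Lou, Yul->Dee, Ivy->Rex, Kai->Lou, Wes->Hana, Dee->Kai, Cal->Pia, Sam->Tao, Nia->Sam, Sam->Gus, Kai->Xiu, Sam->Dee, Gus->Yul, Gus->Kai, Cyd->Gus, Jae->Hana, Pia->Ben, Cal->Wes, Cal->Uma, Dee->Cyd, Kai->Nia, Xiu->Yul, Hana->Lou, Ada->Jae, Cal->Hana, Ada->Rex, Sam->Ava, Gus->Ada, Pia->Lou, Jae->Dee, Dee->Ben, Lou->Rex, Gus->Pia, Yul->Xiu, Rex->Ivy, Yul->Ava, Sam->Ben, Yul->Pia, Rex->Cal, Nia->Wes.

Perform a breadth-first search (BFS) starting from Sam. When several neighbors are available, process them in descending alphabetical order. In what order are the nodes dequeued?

Visit Sam; enqueue Tao, Gus, Dee, Ben, Ava → queue [Tao, Gus, Dee, Ben, Ava]
Visit Tao; enqueue Ada → queue [Gus, Dee, Ben, Ava, Ada]
Visit Gus; enqueue Yul, Pia, Kai → queue [Dee, Ben, Ava, Ada, Yul, Pia, Kai]
Visit Dee; enqueue Wes, Cyd → queue [Ben, Ava, Ada, Yul, Pia, Kai, Wes, Cyd]
Visit Ben → queue [Ava, Ada, Yul, Pia, Kai, Wes, Cyd]
Visit Ava; enqueue Lou → queue [Ada, Yul, Pia, Kai, Wes, Cyd, Lou]
Visit Ada; enqueue Rex, Jae → queue [Yul, Pia, Kai, Wes, Cyd, Lou, Rex, Jae]
Visit Yul; enqueue Xiu → queue [Pia, Kai, Wes, Cyd, Lou, Rex, Jae, Xiu]
Visit Pia → queue [Kai, Wes, Cyd, Lou, Rex, Jae, Xiu]
Visit Kai; enqueue Nia → queue [Wes, Cyd, Lou, Rex, Jae, Xiu, Nia]
Visit Wes; enqueue Hana → queue [Cyd, Lou, Rex, Jae, Xiu, Nia, Hana]
Visit Cyd → queue [Lou, Rex, Jae, Xiu, Nia, Hana]
Visit Lou → queue [Rex, Jae, Xiu, Nia, Hana]
Visit Rex; enqueue Ivy, Cal → queue [Jae, Xiu, Nia, Hana, Ivy, Cal]
Visit Jae → queue [Xiu, Nia, Hana, Ivy, Cal]
Visit Xiu → queue [Nia, Hana, Ivy, Cal]
Visit Nia → queue [Hana, Ivy, Cal]
Visit Hana → queue [Ivy, Cal]
Visit Ivy → queue [Cal]
Visit Cal; enqueue Uma → queue [Uma]
Visit Uma → queue []

Sam, Tao, Gus, Dee, Ben, Ava, Ada, Yul, Pia, Kai, Wes, Cyd, Lou, Rex, Jae, Xiu, Nia, Hana, Ivy, Cal, Uma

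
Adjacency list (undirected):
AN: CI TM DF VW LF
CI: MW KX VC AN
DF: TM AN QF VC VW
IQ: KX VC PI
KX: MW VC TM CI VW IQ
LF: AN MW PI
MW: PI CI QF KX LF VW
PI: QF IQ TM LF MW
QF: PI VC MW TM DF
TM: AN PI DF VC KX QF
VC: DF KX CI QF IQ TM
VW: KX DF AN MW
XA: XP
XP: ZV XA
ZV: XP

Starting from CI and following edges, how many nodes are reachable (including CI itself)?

12

BFS from CI visits: CI, AN, KX, MW, VC, DF, LF, TM, VW, IQ, PI, QF
Reachable nodes: 12 of 15 total.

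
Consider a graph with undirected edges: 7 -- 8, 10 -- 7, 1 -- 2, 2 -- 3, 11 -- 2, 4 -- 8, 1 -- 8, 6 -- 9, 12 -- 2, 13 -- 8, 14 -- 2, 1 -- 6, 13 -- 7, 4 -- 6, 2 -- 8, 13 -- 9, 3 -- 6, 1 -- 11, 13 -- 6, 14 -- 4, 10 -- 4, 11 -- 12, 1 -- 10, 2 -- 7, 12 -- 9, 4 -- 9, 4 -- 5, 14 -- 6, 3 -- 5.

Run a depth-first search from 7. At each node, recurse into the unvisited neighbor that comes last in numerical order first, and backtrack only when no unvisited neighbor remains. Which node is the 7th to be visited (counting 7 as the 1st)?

14

Visit 7
7 → 13
13 → 9
9 → 12
12 → 11
11 → 2
2 → 14
14 → 6
6 → 4
4 → 10
10 → 1
1 → 8
4 → 5
5 → 3

Visit order: 7, 13, 9, 12, 11, 2, 14, 6, 4, 10, 1, 8, 5, 3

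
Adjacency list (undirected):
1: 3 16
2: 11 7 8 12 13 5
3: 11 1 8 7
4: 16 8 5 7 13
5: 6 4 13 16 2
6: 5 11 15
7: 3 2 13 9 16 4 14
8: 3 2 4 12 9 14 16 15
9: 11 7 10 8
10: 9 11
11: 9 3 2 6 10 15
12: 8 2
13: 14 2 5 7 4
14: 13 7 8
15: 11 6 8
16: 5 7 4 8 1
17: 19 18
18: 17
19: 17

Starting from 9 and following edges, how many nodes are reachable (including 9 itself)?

BFS from 9 visits: 9, 7, 8, 10, 11, 2, 3, 4, 13, 14, 16, 12, 15, 6, 5, 1
Reachable nodes: 16 of 19 total.

16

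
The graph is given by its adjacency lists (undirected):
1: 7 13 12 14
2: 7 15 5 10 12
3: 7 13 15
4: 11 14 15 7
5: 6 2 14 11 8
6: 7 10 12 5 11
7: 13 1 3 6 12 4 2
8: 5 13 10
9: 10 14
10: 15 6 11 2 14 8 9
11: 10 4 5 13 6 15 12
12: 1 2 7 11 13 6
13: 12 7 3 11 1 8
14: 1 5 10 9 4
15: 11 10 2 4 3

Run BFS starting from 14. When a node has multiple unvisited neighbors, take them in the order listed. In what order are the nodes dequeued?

Visit 14; enqueue 1, 5, 10, 9, 4 → queue [1, 5, 10, 9, 4]
Visit 1; enqueue 7, 13, 12 → queue [5, 10, 9, 4, 7, 13, 12]
Visit 5; enqueue 6, 2, 11, 8 → queue [10, 9, 4, 7, 13, 12, 6, 2, 11, 8]
Visit 10; enqueue 15 → queue [9, 4, 7, 13, 12, 6, 2, 11, 8, 15]
Visit 9 → queue [4, 7, 13, 12, 6, 2, 11, 8, 15]
Visit 4 → queue [7, 13, 12, 6, 2, 11, 8, 15]
Visit 7; enqueue 3 → queue [13, 12, 6, 2, 11, 8, 15, 3]
Visit 13 → queue [12, 6, 2, 11, 8, 15, 3]
Visit 12 → queue [6, 2, 11, 8, 15, 3]
Visit 6 → queue [2, 11, 8, 15, 3]
Visit 2 → queue [11, 8, 15, 3]
Visit 11 → queue [8, 15, 3]
Visit 8 → queue [15, 3]
Visit 15 → queue [3]
Visit 3 → queue []

14 1 5 10 9 4 7 13 12 6 2 11 8 15 3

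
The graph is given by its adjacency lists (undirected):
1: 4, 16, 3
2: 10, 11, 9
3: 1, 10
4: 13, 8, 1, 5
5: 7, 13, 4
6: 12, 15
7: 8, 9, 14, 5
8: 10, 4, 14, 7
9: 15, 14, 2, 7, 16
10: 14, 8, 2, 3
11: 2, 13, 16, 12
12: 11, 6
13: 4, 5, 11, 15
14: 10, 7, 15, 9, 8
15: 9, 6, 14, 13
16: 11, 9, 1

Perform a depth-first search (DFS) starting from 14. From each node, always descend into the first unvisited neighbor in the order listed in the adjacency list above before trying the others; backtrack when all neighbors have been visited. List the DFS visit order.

Visit 14
14 → 10
10 → 8
8 → 4
4 → 13
13 → 5
5 → 7
7 → 9
9 → 15
15 → 6
6 → 12
12 → 11
11 → 2
11 → 16
16 → 1
1 → 3

14, 10, 8, 4, 13, 5, 7, 9, 15, 6, 12, 11, 2, 16, 1, 3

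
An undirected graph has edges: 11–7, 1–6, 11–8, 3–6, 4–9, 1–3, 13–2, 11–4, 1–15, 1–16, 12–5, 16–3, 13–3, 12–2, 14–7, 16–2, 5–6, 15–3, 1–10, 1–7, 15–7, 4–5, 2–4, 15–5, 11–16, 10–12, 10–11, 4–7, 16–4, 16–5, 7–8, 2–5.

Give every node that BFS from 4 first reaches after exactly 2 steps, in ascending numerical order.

Level 0: 4
Level 1: 2, 5, 7, 9, 11, 16
Level 2: 1, 3, 6, 8, 10, 12, 13, 14, 15

1, 3, 6, 8, 10, 12, 13, 14, 15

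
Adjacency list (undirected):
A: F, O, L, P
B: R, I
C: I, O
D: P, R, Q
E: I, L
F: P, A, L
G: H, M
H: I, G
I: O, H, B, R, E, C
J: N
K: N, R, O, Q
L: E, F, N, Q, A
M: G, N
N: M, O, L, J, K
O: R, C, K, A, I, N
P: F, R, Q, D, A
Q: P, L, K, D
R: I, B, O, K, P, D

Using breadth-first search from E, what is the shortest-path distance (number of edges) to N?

Level 0: E
Level 1: I, L
Level 2: A, B, C, F, H, N, O, Q, R
Level 3: D, G, J, K, M, P
N first appears at level 2.

2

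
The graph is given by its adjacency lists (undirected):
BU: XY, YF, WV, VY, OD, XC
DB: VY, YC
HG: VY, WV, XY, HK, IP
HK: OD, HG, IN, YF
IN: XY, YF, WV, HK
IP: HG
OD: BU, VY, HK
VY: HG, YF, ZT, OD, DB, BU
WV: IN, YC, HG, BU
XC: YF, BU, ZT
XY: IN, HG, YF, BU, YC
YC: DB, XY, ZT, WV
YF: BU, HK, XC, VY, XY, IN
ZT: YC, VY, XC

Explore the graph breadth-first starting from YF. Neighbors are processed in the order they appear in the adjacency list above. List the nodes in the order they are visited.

YF, BU, HK, XC, VY, XY, IN, WV, OD, HG, ZT, DB, YC, IP

Visit YF; enqueue BU, HK, XC, VY, XY, IN → queue [BU, HK, XC, VY, XY, IN]
Visit BU; enqueue WV, OD → queue [HK, XC, VY, XY, IN, WV, OD]
Visit HK; enqueue HG → queue [XC, VY, XY, IN, WV, OD, HG]
Visit XC; enqueue ZT → queue [VY, XY, IN, WV, OD, HG, ZT]
Visit VY; enqueue DB → queue [XY, IN, WV, OD, HG, ZT, DB]
Visit XY; enqueue YC → queue [IN, WV, OD, HG, ZT, DB, YC]
Visit IN → queue [WV, OD, HG, ZT, DB, YC]
Visit WV → queue [OD, HG, ZT, DB, YC]
Visit OD → queue [HG, ZT, DB, YC]
Visit HG; enqueue IP → queue [ZT, DB, YC, IP]
Visit ZT → queue [DB, YC, IP]
Visit DB → queue [YC, IP]
Visit YC → queue [IP]
Visit IP → queue []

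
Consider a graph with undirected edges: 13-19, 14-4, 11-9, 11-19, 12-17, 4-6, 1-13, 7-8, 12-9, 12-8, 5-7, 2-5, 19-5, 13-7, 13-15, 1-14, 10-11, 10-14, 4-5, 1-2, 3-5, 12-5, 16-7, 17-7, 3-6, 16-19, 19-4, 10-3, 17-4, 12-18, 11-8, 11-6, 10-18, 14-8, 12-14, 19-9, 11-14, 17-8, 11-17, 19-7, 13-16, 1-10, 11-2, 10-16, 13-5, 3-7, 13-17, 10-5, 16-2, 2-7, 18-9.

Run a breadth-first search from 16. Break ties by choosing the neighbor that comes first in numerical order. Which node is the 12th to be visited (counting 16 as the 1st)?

Visit 16; enqueue 2, 7, 10, 13, 19 → queue [2, 7, 10, 13, 19]
Visit 2; enqueue 1, 5, 11 → queue [7, 10, 13, 19, 1, 5, 11]
Visit 7; enqueue 3, 8, 17 → queue [10, 13, 19, 1, 5, 11, 3, 8, 17]
Visit 10; enqueue 14, 18 → queue [13, 19, 1, 5, 11, 3, 8, 17, 14, 18]
Visit 13; enqueue 15 → queue [19, 1, 5, 11, 3, 8, 17, 14, 18, 15]
Visit 19; enqueue 4, 9 → queue [1, 5, 11, 3, 8, 17, 14, 18, 15, 4, 9]
Visit 1 → queue [5, 11, 3, 8, 17, 14, 18, 15, 4, 9]
Visit 5; enqueue 12 → queue [11, 3, 8, 17, 14, 18, 15, 4, 9, 12]
Visit 11; enqueue 6 → queue [3, 8, 17, 14, 18, 15, 4, 9, 12, 6]
Visit 3 → queue [8, 17, 14, 18, 15, 4, 9, 12, 6]
Visit 8 → queue [17, 14, 18, 15, 4, 9, 12, 6]
Visit 17 → queue [14, 18, 15, 4, 9, 12, 6]
Visit 14 → queue [18, 15, 4, 9, 12, 6]
Visit 18 → queue [15, 4, 9, 12, 6]
Visit 15 → queue [4, 9, 12, 6]
Visit 4 → queue [9, 12, 6]
Visit 9 → queue [12, 6]
Visit 12 → queue [6]
Visit 6 → queue []

Visit order: 16, 2, 7, 10, 13, 19, 1, 5, 11, 3, 8, 17, 14, 18, 15, 4, 9, 12, 6

17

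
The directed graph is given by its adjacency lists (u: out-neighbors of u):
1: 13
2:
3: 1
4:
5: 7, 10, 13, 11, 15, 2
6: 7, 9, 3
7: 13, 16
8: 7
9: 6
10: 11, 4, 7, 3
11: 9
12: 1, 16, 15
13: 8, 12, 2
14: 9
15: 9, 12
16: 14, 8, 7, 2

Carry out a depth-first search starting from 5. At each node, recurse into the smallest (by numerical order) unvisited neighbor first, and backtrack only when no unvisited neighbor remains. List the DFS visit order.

5 2 7 13 8 12 1 15 9 6 3 16 14 10 4 11

Visit 5
5 → 2
5 → 7
7 → 13
13 → 8
13 → 12
12 → 1
12 → 15
15 → 9
9 → 6
6 → 3
12 → 16
16 → 14
5 → 10
10 → 4
10 → 11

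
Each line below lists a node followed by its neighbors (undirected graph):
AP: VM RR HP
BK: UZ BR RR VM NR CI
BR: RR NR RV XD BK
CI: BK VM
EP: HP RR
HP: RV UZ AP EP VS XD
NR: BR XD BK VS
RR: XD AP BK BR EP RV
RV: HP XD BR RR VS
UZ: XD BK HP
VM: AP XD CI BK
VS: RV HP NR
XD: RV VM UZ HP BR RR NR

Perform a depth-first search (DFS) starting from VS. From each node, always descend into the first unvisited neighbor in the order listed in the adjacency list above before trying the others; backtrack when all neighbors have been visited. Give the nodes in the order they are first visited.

VS -> RV -> HP -> UZ -> XD -> VM -> AP -> RR -> BK -> BR -> NR -> CI -> EP

Visit VS
VS → RV
RV → HP
HP → UZ
UZ → XD
XD → VM
VM → AP
AP → RR
RR → BK
BK → BR
BR → NR
BK → CI
RR → EP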